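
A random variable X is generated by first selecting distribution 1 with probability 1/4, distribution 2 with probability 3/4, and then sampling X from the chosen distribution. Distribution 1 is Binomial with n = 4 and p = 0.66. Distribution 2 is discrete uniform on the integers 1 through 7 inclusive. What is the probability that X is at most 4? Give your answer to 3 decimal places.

Conditional on each component, P(X ≤ 4): 1: 1; 2: 0.571429.
By total probability, P(X ≤ 4) = 0.25·1 + 0.75·0.571429 = 0.678571.

0.679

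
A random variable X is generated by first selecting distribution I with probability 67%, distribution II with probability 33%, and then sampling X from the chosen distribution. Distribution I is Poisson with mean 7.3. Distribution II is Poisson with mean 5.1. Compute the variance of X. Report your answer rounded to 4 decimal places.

Per component, I: μ=7.3, E[X²]=60.59; II: μ=5.1, E[X²]=31.11.
E[X] = 0.67·7.3 + 0.33·5.1 = 6.574.
E[X²] = 0.67·60.59 + 0.33·31.11 = 50.8616.
Var(X) = E[X²] − (E[X])² = 50.8616 − 43.2175 = 7.64412.

7.6441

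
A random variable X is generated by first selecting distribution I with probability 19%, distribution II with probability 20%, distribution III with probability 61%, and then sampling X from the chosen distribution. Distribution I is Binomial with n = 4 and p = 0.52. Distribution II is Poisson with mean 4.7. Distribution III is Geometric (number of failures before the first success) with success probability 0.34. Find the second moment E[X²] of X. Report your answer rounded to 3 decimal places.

12.151

For each component E[X²] = Var + (mean)², giving I: 5.3248; II: 26.79; III: 9.47751.
Overall E[X²] = 0.19·5.3248 + 0.2·26.79 + 0.61·9.47751 = 12.151.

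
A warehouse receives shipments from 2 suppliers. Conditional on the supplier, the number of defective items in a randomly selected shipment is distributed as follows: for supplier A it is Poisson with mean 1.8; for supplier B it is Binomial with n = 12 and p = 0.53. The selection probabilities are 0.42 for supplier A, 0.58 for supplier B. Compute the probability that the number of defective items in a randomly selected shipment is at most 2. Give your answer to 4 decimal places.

Conditional on each supplier, P(X ≤ 2): A: 0.730621; B: 0.01144.
By total probability, P(X ≤ 2) = 0.42·0.730621 + 0.58·0.01144 = 0.313496.

0.3135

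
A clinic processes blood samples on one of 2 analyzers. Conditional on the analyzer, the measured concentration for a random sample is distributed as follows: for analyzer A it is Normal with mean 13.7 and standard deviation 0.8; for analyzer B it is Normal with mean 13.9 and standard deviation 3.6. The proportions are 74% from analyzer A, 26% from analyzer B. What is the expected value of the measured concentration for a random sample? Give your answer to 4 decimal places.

13.7520

Component means — A: 13.7; B: 13.9.
E[X] = 0.74·13.7 + 0.26·13.9 = 13.752.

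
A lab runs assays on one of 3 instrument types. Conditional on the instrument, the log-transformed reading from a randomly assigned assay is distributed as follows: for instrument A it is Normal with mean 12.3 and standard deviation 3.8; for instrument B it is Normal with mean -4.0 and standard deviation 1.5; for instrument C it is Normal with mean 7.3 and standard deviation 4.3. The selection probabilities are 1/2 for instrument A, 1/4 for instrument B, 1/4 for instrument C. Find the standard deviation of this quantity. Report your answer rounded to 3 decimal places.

7.531

Per component, A: μ=12.3, E[X²]=165.73; B: μ=-4, E[X²]=18.25; C: μ=7.3, E[X²]=71.78.
E[X] = 0.5·12.3 + 0.25·-4 + 0.25·7.3 = 6.975.
E[X²] = 0.5·165.73 + 0.25·18.25 + 0.25·71.78 = 105.373.
Var(X) = E[X²] − (E[X])² = 105.373 − 48.6506 = 56.7219.
SD(X) = √56.7219 = 7.53139.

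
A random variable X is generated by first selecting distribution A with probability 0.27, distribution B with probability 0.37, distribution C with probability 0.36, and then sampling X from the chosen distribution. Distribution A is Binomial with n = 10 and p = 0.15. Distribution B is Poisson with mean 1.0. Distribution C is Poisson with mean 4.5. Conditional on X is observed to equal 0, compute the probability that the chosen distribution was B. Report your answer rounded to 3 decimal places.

Likelihoods P(X=0 | ·): A: 0.196874; B: 0.367879; C: 0.011109.
Posterior ∝ prior × likelihood. Numerator for B: 0.37·0.367879 = 0.136115.
Normalizing constant: 0.27·0.196874 + 0.37·0.367879 + 0.36·0.011109 = 0.193271.
P(B | observation) = 0.136115 / 0.193271 = 0.704273.

0.704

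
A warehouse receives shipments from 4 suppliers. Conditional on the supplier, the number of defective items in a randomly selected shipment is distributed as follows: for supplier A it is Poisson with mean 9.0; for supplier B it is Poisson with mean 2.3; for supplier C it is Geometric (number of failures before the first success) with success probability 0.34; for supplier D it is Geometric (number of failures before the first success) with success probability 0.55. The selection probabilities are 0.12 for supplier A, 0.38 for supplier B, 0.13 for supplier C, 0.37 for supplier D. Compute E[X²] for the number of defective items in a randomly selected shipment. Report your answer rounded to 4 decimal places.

15.7144

For each component E[X²] = Var + (mean)², giving A: 90; B: 7.59; C: 9.47751; D: 2.15702.
Overall E[X²] = 0.12·90 + 0.38·7.59 + 0.13·9.47751 + 0.37·2.15702 = 15.7144.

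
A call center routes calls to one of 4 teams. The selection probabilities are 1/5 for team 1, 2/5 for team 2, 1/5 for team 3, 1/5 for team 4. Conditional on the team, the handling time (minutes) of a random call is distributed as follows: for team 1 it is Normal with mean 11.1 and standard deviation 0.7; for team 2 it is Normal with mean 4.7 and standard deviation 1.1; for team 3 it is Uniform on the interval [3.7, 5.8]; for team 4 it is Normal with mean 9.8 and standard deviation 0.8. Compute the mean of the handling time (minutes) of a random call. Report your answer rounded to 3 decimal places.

7.010

Component means — 1: 11.1; 2: 4.7; 3: 4.75; 4: 9.8.
E[X] = 0.2·11.1 + 0.4·4.7 + 0.2·4.75 + 0.2·9.8 = 7.01.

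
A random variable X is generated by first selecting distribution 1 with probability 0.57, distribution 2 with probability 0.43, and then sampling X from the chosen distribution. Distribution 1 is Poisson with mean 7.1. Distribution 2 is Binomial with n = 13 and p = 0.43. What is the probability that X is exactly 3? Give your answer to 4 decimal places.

0.0635

Conditional on each component, P(X = 3): 1: 0.049219; 2: 0.0823228.
By total probability, P(X = 3) = 0.57·0.049219 + 0.43·0.0823228 = 0.0634536.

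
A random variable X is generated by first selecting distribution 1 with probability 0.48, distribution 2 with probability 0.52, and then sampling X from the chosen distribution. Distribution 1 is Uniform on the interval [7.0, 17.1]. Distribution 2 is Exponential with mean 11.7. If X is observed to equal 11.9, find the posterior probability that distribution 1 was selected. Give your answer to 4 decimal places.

0.7473

Likelihoods f(11.9 | ·): 1: 0.0990099; 2: 0.0309098.
Posterior ∝ prior × likelihood. Numerator for 1: 0.48·0.0990099 = 0.0475248.
Normalizing constant: 0.48·0.0990099 + 0.52·0.0309098 = 0.0635978.
P(1 | observation) = 0.0475248 / 0.0635978 = 0.74727.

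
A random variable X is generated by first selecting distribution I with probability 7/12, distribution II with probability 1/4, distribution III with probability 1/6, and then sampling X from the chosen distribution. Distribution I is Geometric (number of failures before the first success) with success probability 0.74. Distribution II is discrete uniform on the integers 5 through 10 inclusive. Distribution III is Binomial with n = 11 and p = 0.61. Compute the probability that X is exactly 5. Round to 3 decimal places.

0.065

Conditional on each component, P(X = 5): I: 0.000879222; II: 0.166667; III: 0.137303.
By total probability, P(X = 5) = 0.583333·0.000879222 + 0.25·0.166667 + 0.166667·0.137303 = 0.0650633.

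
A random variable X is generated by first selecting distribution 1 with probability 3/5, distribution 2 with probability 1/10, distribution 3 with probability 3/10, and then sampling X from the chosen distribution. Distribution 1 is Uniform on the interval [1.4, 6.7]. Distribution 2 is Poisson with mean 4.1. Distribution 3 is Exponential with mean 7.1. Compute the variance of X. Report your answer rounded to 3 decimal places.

18.882

Per component, 1: μ=4.05, E[X²]=18.7433; 2: μ=4.1, E[X²]=20.91; 3: μ=7.1, E[X²]=100.82.
E[X] = 0.6·4.05 + 0.1·4.1 + 0.3·7.1 = 4.97.
E[X²] = 0.6·18.7433 + 0.1·20.91 + 0.3·100.82 = 43.583.
Var(X) = E[X²] − (E[X])² = 43.583 − 24.7009 = 18.8821.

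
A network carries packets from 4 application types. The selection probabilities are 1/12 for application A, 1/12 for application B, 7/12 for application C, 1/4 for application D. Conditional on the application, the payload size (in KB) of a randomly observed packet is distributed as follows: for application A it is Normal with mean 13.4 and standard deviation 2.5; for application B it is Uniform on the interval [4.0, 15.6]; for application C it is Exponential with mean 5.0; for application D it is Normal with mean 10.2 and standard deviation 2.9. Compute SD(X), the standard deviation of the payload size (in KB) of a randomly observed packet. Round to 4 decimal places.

Per component, A: μ=13.4, E[X²]=185.81; B: μ=9.8, E[X²]=107.253; C: μ=5, E[X²]=50; D: μ=10.2, E[X²]=112.45.
E[X] = 0.0833333·13.4 + 0.0833333·9.8 + 0.583333·5 + 0.25·10.2 = 7.4.
E[X²] = 0.0833333·185.81 + 0.0833333·107.253 + 0.583333·50 + 0.25·112.45 = 81.7011.
Var(X) = E[X²] − (E[X])² = 81.7011 − 54.76 = 26.9411.
SD(X) = √26.9411 = 5.19048.

5.1905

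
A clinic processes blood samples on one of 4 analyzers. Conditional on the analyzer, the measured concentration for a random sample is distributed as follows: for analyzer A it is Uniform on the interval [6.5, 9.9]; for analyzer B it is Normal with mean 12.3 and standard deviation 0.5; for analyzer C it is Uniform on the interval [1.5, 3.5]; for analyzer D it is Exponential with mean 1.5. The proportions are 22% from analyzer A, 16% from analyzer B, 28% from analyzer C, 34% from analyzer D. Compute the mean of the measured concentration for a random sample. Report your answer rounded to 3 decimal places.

Component means — A: 8.2; B: 12.3; C: 2.5; D: 1.5.
E[X] = 0.22·8.2 + 0.16·12.3 + 0.28·2.5 + 0.34·1.5 = 4.982.

4.982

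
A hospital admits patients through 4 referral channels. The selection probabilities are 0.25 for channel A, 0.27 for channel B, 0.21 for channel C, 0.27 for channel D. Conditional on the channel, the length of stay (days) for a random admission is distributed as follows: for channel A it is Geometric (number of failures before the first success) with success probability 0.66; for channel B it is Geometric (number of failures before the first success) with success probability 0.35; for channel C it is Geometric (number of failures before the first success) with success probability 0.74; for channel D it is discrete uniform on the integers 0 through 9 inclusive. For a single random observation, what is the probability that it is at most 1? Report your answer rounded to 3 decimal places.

Conditional on each channel, P(X ≤ 1): A: 0.8844; B: 0.5775; C: 0.9324; D: 0.2.
By total probability, P(X ≤ 1) = 0.25·0.8844 + 0.27·0.5775 + 0.21·0.9324 + 0.27·0.2 = 0.626829.

0.627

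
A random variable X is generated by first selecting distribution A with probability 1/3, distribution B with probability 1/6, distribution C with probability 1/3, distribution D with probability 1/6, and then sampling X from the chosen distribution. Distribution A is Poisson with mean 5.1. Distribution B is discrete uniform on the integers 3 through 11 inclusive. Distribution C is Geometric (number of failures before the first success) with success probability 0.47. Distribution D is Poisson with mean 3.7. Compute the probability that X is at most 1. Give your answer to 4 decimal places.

Conditional on each component, P(X ≤ 1): A: 0.0371902; B: 0; C: 0.7191; D: 0.116201.
By total probability, P(X ≤ 1) = 0.333333·0.0371902 + 0.166667·0 + 0.333333·0.7191 + 0.166667·0.116201 = 0.271463.

0.2715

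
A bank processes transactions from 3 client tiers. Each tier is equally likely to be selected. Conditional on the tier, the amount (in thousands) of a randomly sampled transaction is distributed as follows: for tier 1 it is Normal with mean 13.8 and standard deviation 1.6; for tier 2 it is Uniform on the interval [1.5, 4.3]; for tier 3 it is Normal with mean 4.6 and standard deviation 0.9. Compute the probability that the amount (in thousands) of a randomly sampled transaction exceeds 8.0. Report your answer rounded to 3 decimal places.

Conditional on each tier, P(X > 8.0): 1: 0.999856; 2: 0; 3: 7.9117e-05.
By total probability, P(X > 8.0) = 0.333333·0.999856 + 0.333333·0 + 0.333333·7.9117e-05 = 0.333312.

0.333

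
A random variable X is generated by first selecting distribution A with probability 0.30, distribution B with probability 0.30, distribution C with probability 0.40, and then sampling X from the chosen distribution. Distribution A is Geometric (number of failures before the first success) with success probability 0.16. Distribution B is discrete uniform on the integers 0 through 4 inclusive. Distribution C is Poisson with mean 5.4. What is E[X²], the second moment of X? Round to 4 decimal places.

33.7365

For each component E[X²] = Var + (mean)², giving A: 60.375; B: 6; C: 34.56.
Overall E[X²] = 0.3·60.375 + 0.3·6 + 0.4·34.56 = 33.7365.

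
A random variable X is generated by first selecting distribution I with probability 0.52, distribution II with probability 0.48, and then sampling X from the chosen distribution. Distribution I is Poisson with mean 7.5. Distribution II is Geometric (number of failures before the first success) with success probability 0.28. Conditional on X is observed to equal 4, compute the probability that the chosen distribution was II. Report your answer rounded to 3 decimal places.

Likelihoods P(X=4 | ·): I: 0.0729164; II: 0.0752468.
Posterior ∝ prior × likelihood. Numerator for II: 0.48·0.0752468 = 0.0361185.
Normalizing constant: 0.52·0.0729164 + 0.48·0.0752468 = 0.074035.
P(II | observation) = 0.0361185 / 0.074035 = 0.487857.

0.488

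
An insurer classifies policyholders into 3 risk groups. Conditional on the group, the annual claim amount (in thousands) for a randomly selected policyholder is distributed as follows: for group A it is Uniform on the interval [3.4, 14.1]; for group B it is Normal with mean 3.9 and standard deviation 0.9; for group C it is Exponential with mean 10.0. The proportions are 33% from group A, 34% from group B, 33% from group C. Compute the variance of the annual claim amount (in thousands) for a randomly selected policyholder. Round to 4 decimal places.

Per component, A: μ=8.75, E[X²]=86.1033; B: μ=3.9, E[X²]=16.02; C: μ=10, E[X²]=200.
E[X] = 0.33·8.75 + 0.34·3.9 + 0.33·10 = 7.5135.
E[X²] = 0.33·86.1033 + 0.34·16.02 + 0.33·200 = 99.8609.
Var(X) = E[X²] − (E[X])² = 99.8609 − 56.4527 = 43.4082.

43.4082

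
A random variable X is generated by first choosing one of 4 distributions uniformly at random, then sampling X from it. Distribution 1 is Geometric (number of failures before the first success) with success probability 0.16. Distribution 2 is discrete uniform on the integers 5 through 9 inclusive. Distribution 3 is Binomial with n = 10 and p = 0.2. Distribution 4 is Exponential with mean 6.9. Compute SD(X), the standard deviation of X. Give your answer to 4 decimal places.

5.0091

Per component, 1: μ=5.25, E[X²]=60.375; 2: μ=7, E[X²]=51; 3: μ=2, E[X²]=5.6; 4: μ=6.9, E[X²]=95.22.
E[X] = 0.25·5.25 + 0.25·7 + 0.25·2 + 0.25·6.9 = 5.2875.
E[X²] = 0.25·60.375 + 0.25·51 + 0.25·5.6 + 0.25·95.22 = 53.0488.
Var(X) = E[X²] − (E[X])² = 53.0488 − 27.9577 = 25.0911.
SD(X) = √25.0911 = 5.0091.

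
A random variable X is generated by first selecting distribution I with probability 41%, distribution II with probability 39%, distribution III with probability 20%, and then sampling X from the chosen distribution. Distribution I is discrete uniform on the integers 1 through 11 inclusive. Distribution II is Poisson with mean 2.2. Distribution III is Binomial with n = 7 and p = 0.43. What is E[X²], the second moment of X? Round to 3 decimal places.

23.761

For each component E[X²] = Var + (mean)², giving I: 46; II: 7.04; III: 10.7758.
Overall E[X²] = 0.41·46 + 0.39·7.04 + 0.2·10.7758 = 23.7608.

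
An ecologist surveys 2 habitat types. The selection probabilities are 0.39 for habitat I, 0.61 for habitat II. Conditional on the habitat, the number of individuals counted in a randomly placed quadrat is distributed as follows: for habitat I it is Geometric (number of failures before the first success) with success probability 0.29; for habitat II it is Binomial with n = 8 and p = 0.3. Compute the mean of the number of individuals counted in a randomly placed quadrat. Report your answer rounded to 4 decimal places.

2.4188

Component means — I: 2.44828; II: 2.4.
E[X] = 0.39·2.44828 + 0.61·2.4 = 2.41883.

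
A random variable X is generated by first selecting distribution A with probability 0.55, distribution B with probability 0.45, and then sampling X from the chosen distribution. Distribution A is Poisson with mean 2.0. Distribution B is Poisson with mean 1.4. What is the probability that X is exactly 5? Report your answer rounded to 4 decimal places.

Conditional on each component, P(X = 5): A: 0.0360894; B: 0.0110521.
By total probability, P(X = 5) = 0.55·0.0360894 + 0.45·0.0110521 = 0.0248226.

0.0248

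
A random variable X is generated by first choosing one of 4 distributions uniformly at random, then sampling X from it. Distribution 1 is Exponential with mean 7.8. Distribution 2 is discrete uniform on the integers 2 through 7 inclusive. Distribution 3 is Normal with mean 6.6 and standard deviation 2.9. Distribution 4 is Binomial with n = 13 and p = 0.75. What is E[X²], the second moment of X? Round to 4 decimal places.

73.5792

For each component E[X²] = Var + (mean)², giving 1: 121.68; 2: 23.1667; 3: 51.97; 4: 97.5.
Overall E[X²] = 0.25·121.68 + 0.25·23.1667 + 0.25·51.97 + 0.25·97.5 = 73.5792.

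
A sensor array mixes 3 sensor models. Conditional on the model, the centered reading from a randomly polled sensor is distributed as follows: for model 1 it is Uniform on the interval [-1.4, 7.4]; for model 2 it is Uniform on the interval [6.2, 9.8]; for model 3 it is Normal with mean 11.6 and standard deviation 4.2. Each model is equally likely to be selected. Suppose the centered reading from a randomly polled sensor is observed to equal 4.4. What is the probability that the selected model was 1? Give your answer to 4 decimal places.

Likelihoods f(4.4 | ·): 1: 0.113636; 2: 0; 3: 0.0218531.
Posterior ∝ prior × likelihood. Numerator for 1: 0.333333·0.113636 = 0.0378788.
Normalizing constant: 0.333333·0.113636 + 0.333333·0 + 0.333333·0.0218531 = 0.0451632.
P(1 | observation) = 0.0378788 / 0.0451632 = 0.83871.

0.8387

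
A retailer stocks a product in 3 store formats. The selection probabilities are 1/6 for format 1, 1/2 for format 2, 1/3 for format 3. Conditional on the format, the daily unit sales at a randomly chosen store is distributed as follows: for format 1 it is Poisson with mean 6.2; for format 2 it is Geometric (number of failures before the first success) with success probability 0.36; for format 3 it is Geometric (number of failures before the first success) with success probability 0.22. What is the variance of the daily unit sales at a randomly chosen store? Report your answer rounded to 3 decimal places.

Per component, 1: μ=6.2, E[X²]=44.64; 2: μ=1.77778, E[X²]=8.09877; 3: μ=3.54545, E[X²]=28.686.
E[X] = 0.166667·6.2 + 0.5·1.77778 + 0.333333·3.54545 = 3.10404.
E[X²] = 0.166667·44.64 + 0.5·8.09877 + 0.333333·28.686 = 21.0514.
Var(X) = E[X²] − (E[X])² = 21.0514 − 9.63507 = 11.4163.

11.416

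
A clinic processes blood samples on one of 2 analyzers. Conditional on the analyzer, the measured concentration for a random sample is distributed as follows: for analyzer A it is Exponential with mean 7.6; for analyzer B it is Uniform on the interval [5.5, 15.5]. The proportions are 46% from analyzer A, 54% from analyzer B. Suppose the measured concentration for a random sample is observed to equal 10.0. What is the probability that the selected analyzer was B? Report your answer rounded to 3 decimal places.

Likelihoods f(10.0 | ·): A: 0.0352977; B: 0.1.
Posterior ∝ prior × likelihood. Numerator for B: 0.54·0.1 = 0.054.
Normalizing constant: 0.46·0.0352977 + 0.54·0.1 = 0.0702369.
P(B | observation) = 0.054 / 0.0702369 = 0.768826.

0.769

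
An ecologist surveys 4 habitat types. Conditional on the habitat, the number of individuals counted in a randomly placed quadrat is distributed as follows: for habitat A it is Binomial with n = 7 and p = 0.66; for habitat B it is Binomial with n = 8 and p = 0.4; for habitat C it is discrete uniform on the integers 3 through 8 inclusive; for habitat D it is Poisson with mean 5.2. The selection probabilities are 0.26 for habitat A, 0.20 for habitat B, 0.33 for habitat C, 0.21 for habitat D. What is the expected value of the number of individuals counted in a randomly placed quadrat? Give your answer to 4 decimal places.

Component means — A: 4.62; B: 3.2; C: 5.5; D: 5.2.
E[X] = 0.26·4.62 + 0.2·3.2 + 0.33·5.5 + 0.21·5.2 = 4.7482.

4.7482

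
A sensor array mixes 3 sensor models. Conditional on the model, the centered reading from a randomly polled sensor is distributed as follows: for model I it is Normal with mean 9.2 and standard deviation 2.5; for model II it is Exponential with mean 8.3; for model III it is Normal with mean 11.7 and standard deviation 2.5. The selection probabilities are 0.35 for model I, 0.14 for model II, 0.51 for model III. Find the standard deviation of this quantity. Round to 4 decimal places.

4.1231

Per component, I: μ=9.2, E[X²]=90.89; II: μ=8.3, E[X²]=137.78; III: μ=11.7, E[X²]=143.14.
E[X] = 0.35·9.2 + 0.14·8.3 + 0.51·11.7 = 10.349.
E[X²] = 0.35·90.89 + 0.14·137.78 + 0.51·143.14 = 124.102.
Var(X) = E[X²] − (E[X])² = 124.102 − 107.102 = 17.0003.
SD(X) = √17.0003 = 4.12314.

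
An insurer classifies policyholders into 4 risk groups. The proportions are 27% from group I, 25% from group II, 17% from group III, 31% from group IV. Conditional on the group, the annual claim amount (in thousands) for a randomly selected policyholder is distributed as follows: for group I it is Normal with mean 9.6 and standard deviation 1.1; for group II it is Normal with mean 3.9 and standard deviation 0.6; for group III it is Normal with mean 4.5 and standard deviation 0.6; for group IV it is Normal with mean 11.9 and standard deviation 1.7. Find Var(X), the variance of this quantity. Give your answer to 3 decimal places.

Per component, I: μ=9.6, E[X²]=93.37; II: μ=3.9, E[X²]=15.57; III: μ=4.5, E[X²]=20.61; IV: μ=11.9, E[X²]=144.5.
E[X] = 0.27·9.6 + 0.25·3.9 + 0.17·4.5 + 0.31·11.9 = 8.021.
E[X²] = 0.27·93.37 + 0.25·15.57 + 0.17·20.61 + 0.31·144.5 = 77.4011.
Var(X) = E[X²] − (E[X])² = 77.4011 − 64.3364 = 13.0647.

13.065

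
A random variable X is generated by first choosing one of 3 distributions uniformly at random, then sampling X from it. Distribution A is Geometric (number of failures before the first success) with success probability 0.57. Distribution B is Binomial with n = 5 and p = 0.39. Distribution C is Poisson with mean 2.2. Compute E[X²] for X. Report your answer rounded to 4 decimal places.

For each component E[X²] = Var + (mean)², giving A: 1.89258; B: 4.992; C: 7.04.
Overall E[X²] = 0.333333·1.89258 + 0.333333·4.992 + 0.333333·7.04 = 4.64153.

4.6415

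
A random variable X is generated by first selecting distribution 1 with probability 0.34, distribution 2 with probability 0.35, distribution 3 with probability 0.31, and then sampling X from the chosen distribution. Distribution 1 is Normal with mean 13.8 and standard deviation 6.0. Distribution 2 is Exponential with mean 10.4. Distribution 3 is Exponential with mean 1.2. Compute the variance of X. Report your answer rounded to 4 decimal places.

77.8348

Per component, 1: μ=13.8, E[X²]=226.44; 2: μ=10.4, E[X²]=216.32; 3: μ=1.2, E[X²]=2.88.
E[X] = 0.34·13.8 + 0.35·10.4 + 0.31·1.2 = 8.704.
E[X²] = 0.34·226.44 + 0.35·216.32 + 0.31·2.88 = 153.594.
Var(X) = E[X²] − (E[X])² = 153.594 − 75.7596 = 77.8348.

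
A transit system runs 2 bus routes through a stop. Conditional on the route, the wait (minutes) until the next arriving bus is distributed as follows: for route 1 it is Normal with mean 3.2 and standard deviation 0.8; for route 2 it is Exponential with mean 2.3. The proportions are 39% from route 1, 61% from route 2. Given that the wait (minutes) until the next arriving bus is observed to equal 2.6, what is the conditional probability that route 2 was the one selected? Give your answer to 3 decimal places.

0.368

Likelihoods f(2.6 | ·): 1: 0.376422; 2: 0.140388.
Posterior ∝ prior × likelihood. Numerator for 2: 0.61·0.140388 = 0.0856368.
Normalizing constant: 0.39·0.376422 + 0.61·0.140388 = 0.232441.
P(2 | observation) = 0.0856368 / 0.232441 = 0.368423.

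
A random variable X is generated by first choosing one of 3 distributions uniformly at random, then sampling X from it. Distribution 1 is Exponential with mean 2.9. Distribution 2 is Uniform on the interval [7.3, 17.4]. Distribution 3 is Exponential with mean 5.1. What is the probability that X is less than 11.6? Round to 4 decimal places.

0.7682

Conditional on each component, P(X < 11.6): 1: 0.981684; 2: 0.425743; 3: 0.897153.
By total probability, P(X < 11.6) = 0.333333·0.981684 + 0.333333·0.425743 + 0.333333·0.897153 = 0.768193.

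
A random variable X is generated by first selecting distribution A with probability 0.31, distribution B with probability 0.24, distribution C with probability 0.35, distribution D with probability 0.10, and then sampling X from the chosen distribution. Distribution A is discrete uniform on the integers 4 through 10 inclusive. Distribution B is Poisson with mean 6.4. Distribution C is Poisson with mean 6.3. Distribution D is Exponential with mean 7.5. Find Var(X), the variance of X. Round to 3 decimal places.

10.774

Per component, A: μ=7, E[X²]=53; B: μ=6.4, E[X²]=47.36; C: μ=6.3, E[X²]=45.99; D: μ=7.5, E[X²]=112.5.
E[X] = 0.31·7 + 0.24·6.4 + 0.35·6.3 + 0.1·7.5 = 6.661.
E[X²] = 0.31·53 + 0.24·47.36 + 0.35·45.99 + 0.1·112.5 = 55.1429.
Var(X) = E[X²] − (E[X])² = 55.1429 − 44.3689 = 10.774.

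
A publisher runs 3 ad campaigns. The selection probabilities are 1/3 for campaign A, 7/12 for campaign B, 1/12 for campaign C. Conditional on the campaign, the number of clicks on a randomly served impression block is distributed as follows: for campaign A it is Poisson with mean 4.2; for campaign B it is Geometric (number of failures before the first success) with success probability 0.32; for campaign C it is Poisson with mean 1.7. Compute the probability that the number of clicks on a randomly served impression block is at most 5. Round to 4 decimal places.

Conditional on each campaign, P(X ≤ 5): A: 0.753143; B: 0.901133; C: 0.992001.
By total probability, P(X ≤ 5) = 0.333333·0.753143 + 0.583333·0.901133 + 0.0833333·0.992001 = 0.859375.

0.8594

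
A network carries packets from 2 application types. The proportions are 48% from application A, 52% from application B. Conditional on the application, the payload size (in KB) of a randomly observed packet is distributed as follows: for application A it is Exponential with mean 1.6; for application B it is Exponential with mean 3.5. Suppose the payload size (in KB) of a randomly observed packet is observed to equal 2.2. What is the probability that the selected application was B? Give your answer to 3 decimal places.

0.511

Likelihoods f(2.2 | ·): A: 0.158025; B: 0.152387.
Posterior ∝ prior × likelihood. Numerator for B: 0.52·0.152387 = 0.079241.
Normalizing constant: 0.48·0.158025 + 0.52·0.152387 = 0.155093.
P(B | observation) = 0.079241 / 0.155093 = 0.510926.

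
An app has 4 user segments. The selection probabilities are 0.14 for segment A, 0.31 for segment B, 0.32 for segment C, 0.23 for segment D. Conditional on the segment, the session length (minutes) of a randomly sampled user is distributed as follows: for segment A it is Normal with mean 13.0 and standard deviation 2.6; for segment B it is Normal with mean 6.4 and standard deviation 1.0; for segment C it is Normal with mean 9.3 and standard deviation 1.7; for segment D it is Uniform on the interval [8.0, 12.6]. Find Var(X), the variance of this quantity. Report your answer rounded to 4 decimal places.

Per component, A: μ=13, E[X²]=175.76; B: μ=6.4, E[X²]=41.96; C: μ=9.3, E[X²]=89.38; D: μ=10.3, E[X²]=107.853.
E[X] = 0.14·13 + 0.31·6.4 + 0.32·9.3 + 0.23·10.3 = 9.149.
E[X²] = 0.14·175.76 + 0.31·41.96 + 0.32·89.38 + 0.23·107.853 = 91.0219.
Var(X) = E[X²] − (E[X])² = 91.0219 − 83.7042 = 7.31767.

7.3177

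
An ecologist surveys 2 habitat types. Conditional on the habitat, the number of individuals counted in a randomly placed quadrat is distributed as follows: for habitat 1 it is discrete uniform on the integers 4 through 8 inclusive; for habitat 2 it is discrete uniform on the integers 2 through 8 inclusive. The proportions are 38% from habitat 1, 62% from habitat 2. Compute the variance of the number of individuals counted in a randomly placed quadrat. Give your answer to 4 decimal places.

3.4756

Per component, 1: μ=6, E[X²]=38; 2: μ=5, E[X²]=29.
E[X] = 0.38·6 + 0.62·5 = 5.38.
E[X²] = 0.38·38 + 0.62·29 = 32.42.
Var(X) = E[X²] − (E[X])² = 32.42 − 28.9444 = 3.4756.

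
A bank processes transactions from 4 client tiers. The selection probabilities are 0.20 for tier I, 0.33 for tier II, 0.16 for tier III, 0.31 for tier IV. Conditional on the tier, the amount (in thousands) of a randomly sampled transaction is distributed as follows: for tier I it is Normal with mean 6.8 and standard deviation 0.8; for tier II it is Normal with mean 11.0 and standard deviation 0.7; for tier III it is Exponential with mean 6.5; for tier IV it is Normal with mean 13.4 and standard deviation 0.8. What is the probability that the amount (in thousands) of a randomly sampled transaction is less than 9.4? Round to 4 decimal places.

0.3259

Conditional on each tier, P(X < 9.4): I: 0.999423; II: 0.0111355; III: 0.764526; IV: 2.86652e-07.
By total probability, P(X < 9.4) = 0.2·0.999423 + 0.33·0.0111355 + 0.16·0.764526 + 0.31·2.86652e-07 = 0.325884.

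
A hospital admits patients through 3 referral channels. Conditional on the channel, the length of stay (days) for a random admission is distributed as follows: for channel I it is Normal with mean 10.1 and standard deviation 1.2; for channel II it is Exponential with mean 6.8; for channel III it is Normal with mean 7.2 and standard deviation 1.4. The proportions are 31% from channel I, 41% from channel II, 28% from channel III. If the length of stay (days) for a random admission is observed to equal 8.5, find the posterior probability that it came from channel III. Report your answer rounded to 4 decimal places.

Likelihoods f(8.5 | ·): I: 0.136675; II: 0.0421331; III: 0.18516.
Posterior ∝ prior × likelihood. Numerator for III: 0.28·0.18516 = 0.0518449.
Normalizing constant: 0.31·0.136675 + 0.41·0.0421331 + 0.28·0.18516 = 0.111489.
P(III | observation) = 0.0518449 / 0.111489 = 0.465024.

0.4650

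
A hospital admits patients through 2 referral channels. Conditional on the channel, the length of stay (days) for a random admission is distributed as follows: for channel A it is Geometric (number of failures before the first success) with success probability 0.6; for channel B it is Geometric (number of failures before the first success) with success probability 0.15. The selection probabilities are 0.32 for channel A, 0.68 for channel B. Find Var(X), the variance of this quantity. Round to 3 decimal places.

Per component, A: μ=0.666667, E[X²]=1.55556; B: μ=5.66667, E[X²]=69.8889.
E[X] = 0.32·0.666667 + 0.68·5.66667 = 4.06667.
E[X²] = 0.32·1.55556 + 0.68·69.8889 = 48.0222.
Var(X) = E[X²] − (E[X])² = 48.0222 − 16.5378 = 31.4844.

31.484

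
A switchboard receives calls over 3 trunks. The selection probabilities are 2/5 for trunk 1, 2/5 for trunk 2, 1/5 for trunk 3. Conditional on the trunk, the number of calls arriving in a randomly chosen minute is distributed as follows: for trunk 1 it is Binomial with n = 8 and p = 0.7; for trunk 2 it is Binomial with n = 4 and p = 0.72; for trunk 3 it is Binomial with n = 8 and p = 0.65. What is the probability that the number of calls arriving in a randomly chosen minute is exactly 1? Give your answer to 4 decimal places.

Conditional on each trunk, P(X = 1): 1: 0.00122472; 2: 0.0632218; 3: 0.00334564.
By total probability, P(X = 1) = 0.4·0.00122472 + 0.4·0.0632218 + 0.2·0.00334564 = 0.0264477.

0.0264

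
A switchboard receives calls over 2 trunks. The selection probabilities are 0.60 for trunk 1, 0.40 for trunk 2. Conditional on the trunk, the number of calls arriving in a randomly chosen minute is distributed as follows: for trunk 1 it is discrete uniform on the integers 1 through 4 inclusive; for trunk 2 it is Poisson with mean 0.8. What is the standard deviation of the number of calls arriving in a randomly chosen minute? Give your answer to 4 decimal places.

Per component, 1: μ=2.5, E[X²]=7.5; 2: μ=0.8, E[X²]=1.44.
E[X] = 0.6·2.5 + 0.4·0.8 = 1.82.
E[X²] = 0.6·7.5 + 0.4·1.44 = 5.076.
Var(X) = E[X²] − (E[X])² = 5.076 − 3.3124 = 1.7636.
SD(X) = √1.7636 = 1.32801.

1.3280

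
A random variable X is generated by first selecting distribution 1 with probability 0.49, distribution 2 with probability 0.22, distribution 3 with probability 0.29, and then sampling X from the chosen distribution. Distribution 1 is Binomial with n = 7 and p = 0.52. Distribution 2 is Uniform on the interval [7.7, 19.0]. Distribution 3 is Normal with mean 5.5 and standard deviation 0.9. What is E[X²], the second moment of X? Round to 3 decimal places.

57.906

For each component E[X²] = Var + (mean)², giving 1: 14.9968; 2: 188.863; 3: 31.06.
Overall E[X²] = 0.49·14.9968 + 0.22·188.863 + 0.29·31.06 = 57.9058.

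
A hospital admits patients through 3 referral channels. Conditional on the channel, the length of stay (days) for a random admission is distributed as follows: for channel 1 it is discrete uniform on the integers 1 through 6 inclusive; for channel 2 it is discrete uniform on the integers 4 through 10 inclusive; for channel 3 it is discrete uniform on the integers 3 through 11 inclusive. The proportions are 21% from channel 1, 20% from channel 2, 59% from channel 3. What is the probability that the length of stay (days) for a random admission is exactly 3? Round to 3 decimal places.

Conditional on each channel, P(X = 3): 1: 0.166667; 2: 0; 3: 0.111111.
By total probability, P(X = 3) = 0.21·0.166667 + 0.2·0 + 0.59·0.111111 = 0.100556.

0.101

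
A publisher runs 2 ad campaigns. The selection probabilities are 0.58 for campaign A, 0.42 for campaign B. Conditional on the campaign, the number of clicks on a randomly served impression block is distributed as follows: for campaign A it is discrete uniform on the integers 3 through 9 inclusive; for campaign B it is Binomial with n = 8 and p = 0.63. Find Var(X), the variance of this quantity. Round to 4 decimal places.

Per component, A: μ=6, E[X²]=40; B: μ=5.04, E[X²]=27.2664.
E[X] = 0.58·6 + 0.42·5.04 = 5.5968.
E[X²] = 0.58·40 + 0.42·27.2664 = 34.6519.
Var(X) = E[X²] − (E[X])² = 34.6519 − 31.3242 = 3.32772.

3.3277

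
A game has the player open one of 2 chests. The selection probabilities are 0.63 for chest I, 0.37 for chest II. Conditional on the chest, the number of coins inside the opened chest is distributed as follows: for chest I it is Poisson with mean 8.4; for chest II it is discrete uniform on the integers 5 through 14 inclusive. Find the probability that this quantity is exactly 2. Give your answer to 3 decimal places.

0.005

Conditional on each chest, P(X = 2): I: 0.00793332; II: 0.
By total probability, P(X = 2) = 0.63·0.00793332 + 0.37·0 = 0.00499799.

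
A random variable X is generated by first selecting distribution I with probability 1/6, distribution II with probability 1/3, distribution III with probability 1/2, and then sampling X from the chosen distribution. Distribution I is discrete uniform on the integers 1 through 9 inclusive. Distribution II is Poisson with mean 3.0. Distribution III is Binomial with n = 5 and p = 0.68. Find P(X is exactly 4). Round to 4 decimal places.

Conditional on each component, P(X = 4): I: 0.111111; II: 0.168031; III: 0.342102.
By total probability, P(X = 4) = 0.166667·0.111111 + 0.333333·0.168031 + 0.5·0.342102 = 0.24558.

0.2456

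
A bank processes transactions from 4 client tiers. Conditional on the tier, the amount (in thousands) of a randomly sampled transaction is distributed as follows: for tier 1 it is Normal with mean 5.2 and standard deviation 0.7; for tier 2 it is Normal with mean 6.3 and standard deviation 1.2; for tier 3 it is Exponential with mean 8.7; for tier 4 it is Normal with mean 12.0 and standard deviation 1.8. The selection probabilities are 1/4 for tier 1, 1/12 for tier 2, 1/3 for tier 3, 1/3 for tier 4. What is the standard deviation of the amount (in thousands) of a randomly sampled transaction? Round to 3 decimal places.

Per component, 1: μ=5.2, E[X²]=27.53; 2: μ=6.3, E[X²]=41.13; 3: μ=8.7, E[X²]=151.38; 4: μ=12, E[X²]=147.24.
E[X] = 0.25·5.2 + 0.0833333·6.3 + 0.333333·8.7 + 0.333333·12 = 8.725.
E[X²] = 0.25·27.53 + 0.0833333·41.13 + 0.333333·151.38 + 0.333333·147.24 = 109.85.
Var(X) = E[X²] − (E[X])² = 109.85 − 76.1256 = 33.7244.
SD(X) = √33.7244 = 5.80727.

5.807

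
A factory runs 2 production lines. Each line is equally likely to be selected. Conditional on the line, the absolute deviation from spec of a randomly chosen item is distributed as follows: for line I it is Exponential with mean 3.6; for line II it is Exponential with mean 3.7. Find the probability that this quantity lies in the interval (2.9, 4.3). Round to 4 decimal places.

0.1439

Conditional on each line, P(2.9 < X < 4.3): I: 0.143967; II: 0.143866.
By total probability, P(2.9 < X < 4.3) = 0.5·0.143967 + 0.5·0.143866 = 0.143917.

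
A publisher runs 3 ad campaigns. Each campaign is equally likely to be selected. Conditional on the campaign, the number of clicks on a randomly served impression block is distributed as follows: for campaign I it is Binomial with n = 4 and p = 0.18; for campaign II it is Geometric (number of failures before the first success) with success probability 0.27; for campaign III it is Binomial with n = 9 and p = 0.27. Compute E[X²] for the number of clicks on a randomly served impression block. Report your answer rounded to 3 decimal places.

For each component E[X²] = Var + (mean)², giving I: 1.1088; II: 17.3237; III: 7.6788.
Overall E[X²] = 0.333333·1.1088 + 0.333333·17.3237 + 0.333333·7.6788 = 8.70378.

8.704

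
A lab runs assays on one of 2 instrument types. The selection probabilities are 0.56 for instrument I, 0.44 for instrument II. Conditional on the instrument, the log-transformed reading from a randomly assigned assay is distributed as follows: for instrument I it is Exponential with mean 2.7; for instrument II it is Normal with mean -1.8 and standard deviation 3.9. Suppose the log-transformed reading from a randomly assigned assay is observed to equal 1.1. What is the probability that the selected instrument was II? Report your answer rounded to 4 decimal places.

Likelihoods f(1.1 | ·): I: 0.246434; II: 0.0775853.
Posterior ∝ prior × likelihood. Numerator for II: 0.44·0.0775853 = 0.0341375.
Normalizing constant: 0.56·0.246434 + 0.44·0.0775853 = 0.172141.
P(II | observation) = 0.0341375 / 0.172141 = 0.198312.

0.1983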